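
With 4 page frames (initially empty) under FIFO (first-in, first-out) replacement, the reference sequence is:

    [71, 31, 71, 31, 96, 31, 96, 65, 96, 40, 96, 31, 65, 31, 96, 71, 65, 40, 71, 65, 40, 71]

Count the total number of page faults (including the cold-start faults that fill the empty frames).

6

71 → fault, frames {71}
31 → fault, frames {71,31}
71 → hit
31 → hit
96 → fault, frames {71,31,96}
31 → hit
96 → hit
65 → fault, frames {71,31,96,65}
96 → hit
40 → fault, evict 71, frames {31,96,65,40}
96 → hit
31 → hit
65 → hit
31 → hit
96 → hit
71 → fault, evict 31, frames {96,65,40,71}
65 → hit
40 → hit
71 → hit
65 → hit
40 → hit
71 → hit
Page faults: 6.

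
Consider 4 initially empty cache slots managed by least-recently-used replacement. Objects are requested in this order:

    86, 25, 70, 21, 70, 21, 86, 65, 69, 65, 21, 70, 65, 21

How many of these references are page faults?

7

86: miss, frames [86]
25: miss, frames [86, 25]
70: miss, frames [86, 25, 70]
21: miss, frames [86, 25, 70, 21]
70: hit
21: hit
86: hit
65: miss, evict 25, frames [70, 21, 86, 65]
69: miss, evict 70, frames [21, 86, 65, 69]
65: hit
21: hit
70: miss, evict 86, frames [69, 65, 21, 70]
65: hit
21: hit
Page faults: 7.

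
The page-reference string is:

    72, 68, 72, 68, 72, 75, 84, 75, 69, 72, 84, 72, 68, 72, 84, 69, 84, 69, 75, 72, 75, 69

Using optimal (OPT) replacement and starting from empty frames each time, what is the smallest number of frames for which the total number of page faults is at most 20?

f=1: 22 faults
f=2: 12 faults
f=3: 8 faults
f=4: 6 faults
f=5: 5 faults
Smallest f with faults ≤ 20 is 2.

2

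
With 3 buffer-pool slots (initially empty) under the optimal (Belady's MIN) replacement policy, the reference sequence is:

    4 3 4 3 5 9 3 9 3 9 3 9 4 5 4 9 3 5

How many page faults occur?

6

4: miss, frames [4]
3: miss, frames [4, 3]
4: hit
3: hit
5: miss, frames [4, 3, 5]
9: miss, evict 5, frames [4, 3, 9]
3: hit
9: hit
3: hit
9: hit
3: hit
9: hit
4: hit
5: miss, evict 3, frames [4, 9, 5]
4: hit
9: hit
3: miss, evict 9, frames [4, 5, 3]
5: hit
Page faults: 6.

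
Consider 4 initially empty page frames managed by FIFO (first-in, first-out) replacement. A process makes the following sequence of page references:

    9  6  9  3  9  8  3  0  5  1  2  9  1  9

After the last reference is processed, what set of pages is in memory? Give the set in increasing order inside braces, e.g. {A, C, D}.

9 → fault, frames (9)
6 → fault, frames (9 6)
9 → hit
3 → fault, frames (9 6 3)
9 → hit
8 → fault, frames (9 6 3 8)
3 → hit
0 → fault, evict 9, frames (6 3 8 0)
5 → fault, evict 6, frames (3 8 0 5)
1 → fault, evict 3, frames (8 0 5 1)
2 → fault, evict 8, frames (0 5 1 2)
9 → fault, evict 0, frames (5 1 2 9)
1 → hit
9 → hit

{1, 2, 5, 9}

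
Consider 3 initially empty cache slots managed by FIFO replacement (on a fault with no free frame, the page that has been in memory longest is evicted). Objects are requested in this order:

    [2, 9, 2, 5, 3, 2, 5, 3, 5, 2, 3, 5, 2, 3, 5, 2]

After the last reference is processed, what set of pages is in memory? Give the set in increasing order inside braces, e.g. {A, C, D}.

2: fault, frames {2}
9: fault, frames {2,9}
2: hit
5: fault, frames {2,9,5}
3: fault, evict 2, frames {9,5,3}
2: fault, evict 9, frames {5,3,2}
5: hit
3: hit
5: hit
2: hit
3: hit
5: hit
2: hit
3: hit
5: hit
2: hit

{2, 3, 5}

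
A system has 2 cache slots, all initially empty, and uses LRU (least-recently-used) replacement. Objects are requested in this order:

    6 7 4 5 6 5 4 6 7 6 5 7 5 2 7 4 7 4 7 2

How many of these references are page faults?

6 -> fault, frames {6}
7 -> fault, frames {6,7}
4 -> fault, evict 6, frames {7,4}
5 -> fault, evict 7, frames {4,5}
6 -> fault, evict 4, frames {5,6}
5 -> hit
4 -> fault, evict 6, frames {5,4}
6 -> fault, evict 5, frames {4,6}
7 -> fault, evict 4, frames {6,7}
6 -> hit
5 -> fault, evict 7, frames {6,5}
7 -> fault, evict 6, frames {5,7}
5 -> hit
2 -> fault, evict 7, frames {5,2}
7 -> fault, evict 5, frames {2,7}
4 -> fault, evict 2, frames {7,4}
7 -> hit
4 -> hit
7 -> hit
2 -> fault, evict 4, frames {7,2}
Page faults: 14.

14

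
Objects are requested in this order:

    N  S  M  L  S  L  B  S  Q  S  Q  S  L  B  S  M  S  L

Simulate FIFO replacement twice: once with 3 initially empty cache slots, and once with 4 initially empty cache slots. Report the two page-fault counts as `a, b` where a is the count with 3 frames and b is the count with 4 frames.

12, 9

3 frames: F F F F . . F F F . . . F F F F . F → 12 faults.
4 frames: F F F F . . F . F F . . . . . F . F → 9 faults.
9 < 12: adding a frame reduced faults, as is typical.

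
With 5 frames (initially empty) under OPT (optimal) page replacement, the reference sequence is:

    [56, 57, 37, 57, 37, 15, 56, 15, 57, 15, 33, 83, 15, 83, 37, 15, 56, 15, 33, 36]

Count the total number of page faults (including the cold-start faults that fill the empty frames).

56 -> fault, frames [56]
57 -> fault, frames [56, 57]
37 -> fault, frames [56, 57, 37]
57 -> hit
37 -> hit
15 -> fault, frames [56, 57, 37, 15]
56 -> hit
15 -> hit
57 -> hit
15 -> hit
33 -> fault, frames [56, 57, 37, 15, 33]
83 -> fault, evict 57, frames [56, 37, 15, 33, 83]
15 -> hit
83 -> hit
37 -> hit
15 -> hit
56 -> hit
15 -> hit
33 -> hit
36 -> fault, evict 83, frames [56, 37, 15, 33, 36]
Page faults: 7.

7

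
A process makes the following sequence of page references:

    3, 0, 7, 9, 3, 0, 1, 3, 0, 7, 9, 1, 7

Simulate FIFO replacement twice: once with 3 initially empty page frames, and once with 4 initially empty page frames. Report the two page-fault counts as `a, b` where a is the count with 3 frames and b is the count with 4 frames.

9, 10

3 frames: F F F F F F F . . F F . . → 9 faults.
4 frames: F F F F . . F F F F F F . → 10 faults.
10 > 9: adding a frame increased faults — Belady's anomaly.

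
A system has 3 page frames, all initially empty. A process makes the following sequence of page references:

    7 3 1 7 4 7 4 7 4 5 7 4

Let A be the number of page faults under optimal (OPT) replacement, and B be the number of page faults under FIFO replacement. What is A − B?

-1

Under OPT: F F F . F . . . . F . . → 5 faults.
Under FIFO: F F F . F F . . . F . . → 6 faults.
A − B = 5 − 6 = -1.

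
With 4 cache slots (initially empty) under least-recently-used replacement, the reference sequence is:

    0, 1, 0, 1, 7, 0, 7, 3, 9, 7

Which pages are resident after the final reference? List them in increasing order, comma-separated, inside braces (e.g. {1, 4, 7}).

0 → miss, frames (0)
1 → miss, frames (0 1)
0 → hit
1 → hit
7 → miss, frames (0 1 7)
0 → hit
7 → hit
3 → miss, frames (1 0 7 3)
9 → miss, evict 1, frames (0 7 3 9)
7 → hit

{0, 3, 7, 9}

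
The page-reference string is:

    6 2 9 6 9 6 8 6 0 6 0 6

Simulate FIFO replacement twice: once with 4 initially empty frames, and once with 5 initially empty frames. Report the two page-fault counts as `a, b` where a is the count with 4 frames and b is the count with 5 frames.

4 frames: F F F . . . F . F F . . → 6 faults.
5 frames: F F F . . . F . F . . . → 5 faults.
5 < 6: adding a frame reduced faults, as is typical.

6, 5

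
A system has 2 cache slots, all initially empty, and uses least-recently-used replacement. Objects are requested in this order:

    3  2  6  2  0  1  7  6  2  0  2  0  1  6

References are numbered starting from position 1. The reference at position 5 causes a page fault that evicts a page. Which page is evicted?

pos 1: 3 → fault, frames [3]
pos 2: 2 → fault, frames [3, 2]
pos 3: 6 → fault, evict 3, frames [2, 6]
pos 4: 2 → hit
pos 5: 0 → fault, evict 6, frames [2, 0]
At position 5, page 6 is evicted.

6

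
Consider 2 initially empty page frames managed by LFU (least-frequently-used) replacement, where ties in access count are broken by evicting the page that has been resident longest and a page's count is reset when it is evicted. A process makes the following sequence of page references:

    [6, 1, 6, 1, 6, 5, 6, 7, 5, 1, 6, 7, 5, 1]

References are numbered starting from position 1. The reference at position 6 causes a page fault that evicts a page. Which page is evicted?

1

pos 1: 6 -> fault, frames {6}
pos 2: 1 -> fault, frames {6,1}
pos 3: 6 -> hit
pos 4: 1 -> hit
pos 5: 6 -> hit
pos 6: 5 -> fault, evict 1, frames {6,5}
At position 6, page 1 is evicted.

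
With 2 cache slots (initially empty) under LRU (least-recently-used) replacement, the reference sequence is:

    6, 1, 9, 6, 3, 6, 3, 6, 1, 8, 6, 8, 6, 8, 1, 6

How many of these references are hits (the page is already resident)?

6 -> fault, frames (6)
1 -> fault, frames (6 1)
9 -> fault, evict 6, frames (1 9)
6 -> fault, evict 1, frames (9 6)
3 -> fault, evict 9, frames (6 3)
6 -> hit
3 -> hit
6 -> hit
1 -> fault, evict 3, frames (6 1)
8 -> fault, evict 6, frames (1 8)
6 -> fault, evict 1, frames (8 6)
8 -> hit
6 -> hit
8 -> hit
1 -> fault, evict 6, frames (8 1)
6 -> fault, evict 8, frames (1 6)
Hits: 6.

6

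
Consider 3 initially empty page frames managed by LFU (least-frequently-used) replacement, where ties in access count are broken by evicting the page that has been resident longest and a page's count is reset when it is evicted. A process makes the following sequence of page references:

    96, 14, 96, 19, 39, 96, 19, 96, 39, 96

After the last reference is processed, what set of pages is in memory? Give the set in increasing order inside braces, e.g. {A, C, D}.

96: fault, frames (96)
14: fault, frames (96 14)
96: hit
19: fault, frames (96 14 19)
39: fault, evict 14, frames (96 19 39)
96: hit
19: hit
96: hit
39: hit
96: hit

{19, 39, 96}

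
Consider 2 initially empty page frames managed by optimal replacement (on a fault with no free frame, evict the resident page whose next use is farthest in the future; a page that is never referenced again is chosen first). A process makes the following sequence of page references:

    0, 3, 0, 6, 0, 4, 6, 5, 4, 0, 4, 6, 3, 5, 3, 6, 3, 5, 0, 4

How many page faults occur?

13

0 -> fault, frames [0]
3 -> fault, frames [0, 3]
0 -> hit
6 -> fault, evict 3, frames [0, 6]
0 -> hit
4 -> fault, evict 0, frames [6, 4]
6 -> hit
5 -> fault, evict 6, frames [4, 5]
4 -> hit
0 -> fault, evict 5, frames [4, 0]
4 -> hit
6 -> fault, evict 4, frames [0, 6]
3 -> fault, evict 0, frames [6, 3]
5 -> fault, evict 6, frames [3, 5]
3 -> hit
6 -> fault, evict 5, frames [3, 6]
3 -> hit
5 -> fault, evict 6, frames [3, 5]
0 -> fault, evict 5, frames [3, 0]
4 -> fault, evict 0, frames [3, 4]
Page faults: 13.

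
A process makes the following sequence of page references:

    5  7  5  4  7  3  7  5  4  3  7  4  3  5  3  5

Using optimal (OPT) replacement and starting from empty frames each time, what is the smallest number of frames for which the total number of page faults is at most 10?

2

f=1: 16 faults
f=2: 9 faults
f=3: 6 faults
f=4: 4 faults
Smallest f with faults ≤ 10 is 2.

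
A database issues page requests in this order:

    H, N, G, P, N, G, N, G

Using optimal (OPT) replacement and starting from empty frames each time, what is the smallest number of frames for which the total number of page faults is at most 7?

2

f=1: 8 faults
f=2: 5 faults
f=3: 4 faults
f=4: 4 faults
Smallest f with faults ≤ 7 is 2.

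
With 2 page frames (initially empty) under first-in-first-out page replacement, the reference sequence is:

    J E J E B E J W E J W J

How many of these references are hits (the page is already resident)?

J → fault, frames [J]
E → fault, frames [J, E]
J → hit
E → hit
B → fault, evict J, frames [E, B]
E → hit
J → fault, evict E, frames [B, J]
W → fault, evict B, frames [J, W]
E → fault, evict J, frames [W, E]
J → fault, evict W, frames [E, J]
W → fault, evict E, frames [J, W]
J → hit
Hits: 4.

4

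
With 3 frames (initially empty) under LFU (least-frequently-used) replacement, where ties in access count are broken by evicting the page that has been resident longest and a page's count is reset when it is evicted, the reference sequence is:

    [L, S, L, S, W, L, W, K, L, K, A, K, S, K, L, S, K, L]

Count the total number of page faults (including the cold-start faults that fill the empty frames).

L -> miss, frames (L)
S -> miss, frames (L S)
L -> hit
S -> hit
W -> miss, frames (L S W)
L -> hit
W -> hit
K -> miss, evict S, frames (L W K)
L -> hit
K -> hit
A -> miss, evict W, frames (L K A)
K -> hit
S -> miss, evict A, frames (L K S)
K -> hit
L -> hit
S -> hit
K -> hit
L -> hit
Page faults: 6.

6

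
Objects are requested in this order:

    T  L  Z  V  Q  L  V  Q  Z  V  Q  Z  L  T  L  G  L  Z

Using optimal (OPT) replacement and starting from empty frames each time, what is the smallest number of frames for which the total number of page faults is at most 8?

4

f=1: 18 faults
f=2: 12 faults
f=3: 9 faults
f=4: 7 faults
f=5: 6 faults
f=6: 6 faults
Smallest f with faults ≤ 8 is 4.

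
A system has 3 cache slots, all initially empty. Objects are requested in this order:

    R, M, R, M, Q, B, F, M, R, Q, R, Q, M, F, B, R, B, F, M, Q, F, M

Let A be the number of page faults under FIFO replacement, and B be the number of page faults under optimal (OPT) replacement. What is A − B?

4

Under FIFO: F F . . F F F F F F . . . F F F . . F F F . → 14 faults.
Under OPT: F F . . F F F . . F . . . F F . . . F F . . → 10 faults.
A − B = 14 − 10 = 4.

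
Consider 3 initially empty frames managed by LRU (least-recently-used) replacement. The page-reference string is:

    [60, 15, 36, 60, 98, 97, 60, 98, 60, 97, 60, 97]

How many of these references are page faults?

5

60 -> fault, frames [60]
15 -> fault, frames [60, 15]
36 -> fault, frames [60, 15, 36]
60 -> hit
98 -> fault, evict 15, frames [36, 60, 98]
97 -> fault, evict 36, frames [60, 98, 97]
60 -> hit
98 -> hit
60 -> hit
97 -> hit
60 -> hit
97 -> hit
Page faults: 5.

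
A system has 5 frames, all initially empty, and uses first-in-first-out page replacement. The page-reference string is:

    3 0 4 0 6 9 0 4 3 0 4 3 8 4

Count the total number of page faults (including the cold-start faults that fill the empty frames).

6

3 → miss, frames {3}
0 → miss, frames {3,0}
4 → miss, frames {3,0,4}
0 → hit
6 → miss, frames {3,0,4,6}
9 → miss, frames {3,0,4,6,9}
0 → hit
4 → hit
3 → hit
0 → hit
4 → hit
3 → hit
8 → miss, evict 3, frames {0,4,6,9,8}
4 → hit
Page faults: 6.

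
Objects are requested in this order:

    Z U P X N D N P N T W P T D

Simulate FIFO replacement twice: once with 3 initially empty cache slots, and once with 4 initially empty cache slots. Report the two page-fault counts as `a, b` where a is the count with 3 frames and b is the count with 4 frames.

10, 9

3 frames: F F F F F F . F . F F . . F → 10 faults.
4 frames: F F F F F F . . . F F F . . → 9 faults.
9 < 10: adding a frame reduced faults, as is typical.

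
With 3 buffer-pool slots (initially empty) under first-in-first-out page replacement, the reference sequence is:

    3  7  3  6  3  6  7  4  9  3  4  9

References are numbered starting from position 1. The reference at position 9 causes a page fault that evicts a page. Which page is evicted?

pos 1: 3 → fault, frames (3)
pos 2: 7 → fault, frames (3 7)
pos 3: 3 → hit
pos 4: 6 → fault, frames (3 7 6)
pos 5: 3 → hit
pos 6: 6 → hit
pos 7: 7 → hit
pos 8: 4 → fault, evict 3, frames (7 6 4)
pos 9: 9 → fault, evict 7, frames (6 4 9)
At position 9, page 7 is evicted.

7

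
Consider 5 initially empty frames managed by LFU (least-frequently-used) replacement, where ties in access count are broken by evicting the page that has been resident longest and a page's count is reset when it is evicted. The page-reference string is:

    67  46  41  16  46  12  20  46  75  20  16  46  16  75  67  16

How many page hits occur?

8

67 → fault, frames [67]
46 → fault, frames [67, 46]
41 → fault, frames [67, 46, 41]
16 → fault, frames [67, 46, 41, 16]
46 → hit
12 → fault, frames [67, 46, 41, 16, 12]
20 → fault, evict 67, frames [46, 41, 16, 12, 20]
46 → hit
75 → fault, evict 41, frames [46, 16, 12, 20, 75]
20 → hit
16 → hit
46 → hit
16 → hit
75 → hit
67 → fault, evict 12, frames [46, 16, 20, 75, 67]
16 → hit
Hits: 8.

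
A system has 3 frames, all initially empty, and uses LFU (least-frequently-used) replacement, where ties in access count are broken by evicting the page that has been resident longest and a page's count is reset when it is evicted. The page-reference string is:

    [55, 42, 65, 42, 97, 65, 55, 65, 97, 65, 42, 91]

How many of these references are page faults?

55: miss, frames [55]
42: miss, frames [55, 42]
65: miss, frames [55, 42, 65]
42: hit
97: miss, evict 55, frames [42, 65, 97]
65: hit
55: miss, evict 97, frames [42, 65, 55]
65: hit
97: miss, evict 55, frames [42, 65, 97]
65: hit
42: hit
91: miss, evict 97, frames [42, 65, 91]
Page faults: 7.

7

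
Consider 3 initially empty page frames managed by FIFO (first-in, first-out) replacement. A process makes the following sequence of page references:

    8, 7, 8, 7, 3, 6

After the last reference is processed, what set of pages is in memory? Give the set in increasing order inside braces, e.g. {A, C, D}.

8: miss, frames (8)
7: miss, frames (8 7)
8: hit
7: hit
3: miss, frames (8 7 3)
6: miss, evict 8, frames (7 3 6)

{3, 6, 7}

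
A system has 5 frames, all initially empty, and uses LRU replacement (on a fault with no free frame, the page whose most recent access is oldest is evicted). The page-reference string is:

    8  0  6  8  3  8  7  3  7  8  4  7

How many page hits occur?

6

8 -> miss, frames {8}
0 -> miss, frames {8,0}
6 -> miss, frames {8,0,6}
8 -> hit
3 -> miss, frames {0,6,8,3}
8 -> hit
7 -> miss, frames {0,6,3,8,7}
3 -> hit
7 -> hit
8 -> hit
4 -> miss, evict 0, frames {6,3,7,8,4}
7 -> hit
Hits: 6.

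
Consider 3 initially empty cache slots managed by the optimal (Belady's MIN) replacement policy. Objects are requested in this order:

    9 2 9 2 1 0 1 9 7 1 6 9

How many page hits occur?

6

9 -> fault, frames [9]
2 -> fault, frames [9, 2]
9 -> hit
2 -> hit
1 -> fault, frames [9, 2, 1]
0 -> fault, evict 2, frames [9, 1, 0]
1 -> hit
9 -> hit
7 -> fault, evict 0, frames [9, 1, 7]
1 -> hit
6 -> fault, evict 7, frames [9, 1, 6]
9 -> hit
Hits: 6.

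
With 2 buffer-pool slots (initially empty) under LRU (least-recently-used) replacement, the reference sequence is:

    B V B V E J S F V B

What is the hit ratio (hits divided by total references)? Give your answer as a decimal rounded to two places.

B: miss, frames (B)
V: miss, frames (B V)
B: hit
V: hit
E: miss, evict B, frames (V E)
J: miss, evict V, frames (E J)
S: miss, evict E, frames (J S)
F: miss, evict J, frames (S F)
V: miss, evict S, frames (F V)
B: miss, evict F, frames (V B)
Hits: 2 of 10 references → 2/10 = 0.2000.

0.20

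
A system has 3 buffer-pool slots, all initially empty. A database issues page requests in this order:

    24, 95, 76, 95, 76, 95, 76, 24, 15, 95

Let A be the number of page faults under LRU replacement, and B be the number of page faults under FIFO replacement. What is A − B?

Under LRU: F F F . . . . . F F → 5 faults.
Under FIFO: F F F . . . . . F . → 4 faults.
A − B = 5 − 4 = 1.

1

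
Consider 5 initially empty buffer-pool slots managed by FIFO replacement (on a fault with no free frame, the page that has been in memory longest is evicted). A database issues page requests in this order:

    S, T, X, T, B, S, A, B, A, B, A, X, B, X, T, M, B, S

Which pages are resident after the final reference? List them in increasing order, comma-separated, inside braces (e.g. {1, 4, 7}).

{A, B, M, S, X}

S: miss, frames (S)
T: miss, frames (S T)
X: miss, frames (S T X)
T: hit
B: miss, frames (S T X B)
S: hit
A: miss, frames (S T X B A)
B: hit
A: hit
B: hit
A: hit
X: hit
B: hit
X: hit
T: hit
M: miss, evict S, frames (T X B A M)
B: hit
S: miss, evict T, frames (X B A M S)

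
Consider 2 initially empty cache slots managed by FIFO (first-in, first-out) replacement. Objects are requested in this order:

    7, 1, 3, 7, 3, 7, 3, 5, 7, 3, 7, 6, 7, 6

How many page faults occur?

7: miss, frames {7}
1: miss, frames {7,1}
3: miss, evict 7, frames {1,3}
7: miss, evict 1, frames {3,7}
3: hit
7: hit
3: hit
5: miss, evict 3, frames {7,5}
7: hit
3: miss, evict 7, frames {5,3}
7: miss, evict 5, frames {3,7}
6: miss, evict 3, frames {7,6}
7: hit
6: hit
Page faults: 8.

8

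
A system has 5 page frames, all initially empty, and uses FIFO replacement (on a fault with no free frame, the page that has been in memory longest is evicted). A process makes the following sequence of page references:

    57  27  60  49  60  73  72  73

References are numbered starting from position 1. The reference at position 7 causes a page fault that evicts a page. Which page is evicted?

pos 1: 57 -> miss, frames {57}
pos 2: 27 -> miss, frames {57,27}
pos 3: 60 -> miss, frames {57,27,60}
pos 4: 49 -> miss, frames {57,27,60,49}
pos 5: 60 -> hit
pos 6: 73 -> miss, frames {57,27,60,49,73}
pos 7: 72 -> miss, evict 57, frames {27,60,49,73,72}
At position 7, page 57 is evicted.

57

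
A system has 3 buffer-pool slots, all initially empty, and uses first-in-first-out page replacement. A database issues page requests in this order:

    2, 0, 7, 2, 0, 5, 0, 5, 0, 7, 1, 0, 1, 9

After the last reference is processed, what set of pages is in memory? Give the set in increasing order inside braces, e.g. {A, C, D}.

{0, 1, 9}

2 -> fault, frames {2}
0 -> fault, frames {2,0}
7 -> fault, frames {2,0,7}
2 -> hit
0 -> hit
5 -> fault, evict 2, frames {0,7,5}
0 -> hit
5 -> hit
0 -> hit
7 -> hit
1 -> fault, evict 0, frames {7,5,1}
0 -> fault, evict 7, frames {5,1,0}
1 -> hit
9 -> fault, evict 5, frames {1,0,9}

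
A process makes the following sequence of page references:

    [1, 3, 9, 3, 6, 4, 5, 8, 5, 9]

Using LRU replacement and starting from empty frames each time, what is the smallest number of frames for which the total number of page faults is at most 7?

6

f=1: 10 faults
f=2: 8 faults
f=3: 8 faults
f=4: 8 faults
f=5: 8 faults
f=6: 7 faults
f=7: 7 faults
Smallest f with faults ≤ 7 is 6.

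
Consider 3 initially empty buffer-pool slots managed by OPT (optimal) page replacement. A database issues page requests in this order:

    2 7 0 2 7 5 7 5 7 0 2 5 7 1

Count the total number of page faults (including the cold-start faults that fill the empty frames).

6

2 → fault, frames [2]
7 → fault, frames [2, 7]
0 → fault, frames [2, 7, 0]
2 → hit
7 → hit
5 → fault, evict 2, frames [7, 0, 5]
7 → hit
5 → hit
7 → hit
0 → hit
2 → fault, evict 0, frames [7, 5, 2]
5 → hit
7 → hit
1 → fault, evict 2, frames [7, 5, 1]
Page faults: 6.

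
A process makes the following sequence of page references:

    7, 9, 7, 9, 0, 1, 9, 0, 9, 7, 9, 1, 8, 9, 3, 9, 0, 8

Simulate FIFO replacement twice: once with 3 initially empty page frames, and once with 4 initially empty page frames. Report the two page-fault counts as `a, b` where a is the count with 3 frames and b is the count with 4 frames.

9, 8

3 frames: F F . . F F . . . F F . F . F . F . → 9 faults.
4 frames: F F . . F F . . . . . . F . F F F . → 8 faults.
8 < 9: adding a frame reduced faults, as is typical.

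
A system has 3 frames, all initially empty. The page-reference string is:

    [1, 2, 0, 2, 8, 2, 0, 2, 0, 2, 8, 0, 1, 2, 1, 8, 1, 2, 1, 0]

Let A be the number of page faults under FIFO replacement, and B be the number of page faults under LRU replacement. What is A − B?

Under FIFO: F F F . F . . . . . . . F F . . . . . F → 7 faults.
Under LRU: F F F . F . . . . . . . F F . F . . . F → 8 faults.
A − B = 7 − 8 = -1.

-1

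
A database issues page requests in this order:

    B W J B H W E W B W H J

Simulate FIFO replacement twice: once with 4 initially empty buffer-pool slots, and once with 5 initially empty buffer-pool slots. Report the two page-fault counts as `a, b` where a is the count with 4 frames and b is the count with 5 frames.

4 frames: F F F . F . F . F F . F → 8 faults.
5 frames: F F F . F . F . . . . . → 5 faults.
5 < 8: adding a frame reduced faults, as is typical.

8, 5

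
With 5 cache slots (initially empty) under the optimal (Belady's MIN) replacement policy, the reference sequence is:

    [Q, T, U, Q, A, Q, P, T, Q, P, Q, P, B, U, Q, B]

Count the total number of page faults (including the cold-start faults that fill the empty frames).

Q -> miss, frames {Q}
T -> miss, frames {Q,T}
U -> miss, frames {Q,T,U}
Q -> hit
A -> miss, frames {Q,T,U,A}
Q -> hit
P -> miss, frames {Q,T,U,A,P}
T -> hit
Q -> hit
P -> hit
Q -> hit
P -> hit
B -> miss, evict P, frames {Q,T,U,A,B}
U -> hit
Q -> hit
B -> hit
Page faults: 6.

6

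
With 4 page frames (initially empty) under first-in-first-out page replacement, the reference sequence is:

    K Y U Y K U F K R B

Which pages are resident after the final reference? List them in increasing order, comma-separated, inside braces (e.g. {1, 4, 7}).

{B, F, R, U}

K → fault, frames {K}
Y → fault, frames {K,Y}
U → fault, frames {K,Y,U}
Y → hit
K → hit
U → hit
F → fault, frames {K,Y,U,F}
K → hit
R → fault, evict K, frames {Y,U,F,R}
B → fault, evict Y, frames {U,F,R,B}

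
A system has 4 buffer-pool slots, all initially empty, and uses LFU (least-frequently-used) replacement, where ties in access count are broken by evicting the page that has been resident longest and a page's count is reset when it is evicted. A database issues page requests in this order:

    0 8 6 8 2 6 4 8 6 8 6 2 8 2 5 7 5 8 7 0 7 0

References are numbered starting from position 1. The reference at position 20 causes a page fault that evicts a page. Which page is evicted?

7

pos 1: 0: fault, frames {0}
pos 2: 8: fault, frames {0,8}
pos 3: 6: fault, frames {0,8,6}
pos 4: 8: hit
pos 5: 2: fault, frames {0,8,6,2}
pos 6: 6: hit
pos 7: 4: fault, evict 0, frames {8,6,2,4}
pos 8: 8: hit
pos 9: 6: hit
pos 10: 8: hit
pos 11: 6: hit
pos 12: 2: hit
pos 13: 8: hit
pos 14: 2: hit
pos 15: 5: fault, evict 4, frames {8,6,2,5}
pos 16: 7: fault, evict 5, frames {8,6,2,7}
pos 17: 5: fault, evict 7, frames {8,6,2,5}
pos 18: 8: hit
pos 19: 7: fault, evict 5, frames {8,6,2,7}
pos 20: 0: fault, evict 7, frames {8,6,2,0}
At position 20, page 7 is evicted.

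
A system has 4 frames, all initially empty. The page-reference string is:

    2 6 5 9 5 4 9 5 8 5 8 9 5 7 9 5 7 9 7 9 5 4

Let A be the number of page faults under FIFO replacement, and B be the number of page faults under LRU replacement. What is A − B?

2

Under FIFO: F F F F . F . . F . . . . F . F . F . . . F → 10 faults.
Under LRU: F F F F . F . . F . . . . F . . . . . . . F → 8 faults.
A − B = 10 − 8 = 2.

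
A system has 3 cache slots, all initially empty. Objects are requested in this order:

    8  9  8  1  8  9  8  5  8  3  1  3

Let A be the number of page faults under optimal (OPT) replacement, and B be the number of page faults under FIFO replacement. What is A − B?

Under OPT: F F . F . . . F . F . . → 5 faults.
Under FIFO: F F . F . . . F F F F . → 7 faults.
A − B = 5 − 7 = -2.

-2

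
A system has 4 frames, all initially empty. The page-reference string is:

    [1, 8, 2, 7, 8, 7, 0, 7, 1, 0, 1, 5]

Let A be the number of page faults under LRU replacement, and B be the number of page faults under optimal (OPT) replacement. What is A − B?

1

Under LRU: F F F F . . F . F . . F → 7 faults.
Under OPT: F F F F . . F . . . . F → 6 faults.
A − B = 7 − 6 = 1.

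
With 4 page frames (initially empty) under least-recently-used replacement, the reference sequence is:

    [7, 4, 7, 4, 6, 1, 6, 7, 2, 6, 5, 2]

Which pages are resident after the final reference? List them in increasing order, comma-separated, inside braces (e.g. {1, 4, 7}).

{2, 5, 6, 7}

7: fault, frames (7)
4: fault, frames (7 4)
7: hit
4: hit
6: fault, frames (7 4 6)
1: fault, frames (7 4 6 1)
6: hit
7: hit
2: fault, evict 4, frames (1 6 7 2)
6: hit
5: fault, evict 1, frames (7 2 6 5)
2: hit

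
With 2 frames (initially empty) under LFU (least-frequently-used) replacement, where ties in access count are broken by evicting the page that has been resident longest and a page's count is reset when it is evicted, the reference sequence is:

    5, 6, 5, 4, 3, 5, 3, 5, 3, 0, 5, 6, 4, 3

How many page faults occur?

8

5 -> miss, frames (5)
6 -> miss, frames (5 6)
5 -> hit
4 -> miss, evict 6, frames (5 4)
3 -> miss, evict 4, frames (5 3)
5 -> hit
3 -> hit
5 -> hit
3 -> hit
0 -> miss, evict 3, frames (5 0)
5 -> hit
6 -> miss, evict 0, frames (5 6)
4 -> miss, evict 6, frames (5 4)
3 -> miss, evict 4, frames (5 3)
Page faults: 8.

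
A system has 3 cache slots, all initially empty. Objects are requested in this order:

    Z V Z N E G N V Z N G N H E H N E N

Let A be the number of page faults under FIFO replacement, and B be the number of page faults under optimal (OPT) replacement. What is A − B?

4

Under FIFO: F F . F F F . F F F F . F F . F . . → 12 faults.
Under OPT: F F . F F F . . F . . . F F . . . . → 8 faults.
A − B = 12 − 8 = 4.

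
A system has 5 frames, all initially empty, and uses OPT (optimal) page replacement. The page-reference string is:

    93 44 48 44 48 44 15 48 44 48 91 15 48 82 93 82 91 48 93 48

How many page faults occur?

6

93: miss, frames [93]
44: miss, frames [93, 44]
48: miss, frames [93, 44, 48]
44: hit
48: hit
44: hit
15: miss, frames [93, 44, 48, 15]
48: hit
44: hit
48: hit
91: miss, frames [93, 44, 48, 15, 91]
15: hit
48: hit
82: miss, evict 15, frames [93, 44, 48, 91, 82]
93: hit
82: hit
91: hit
48: hit
93: hit
48: hit
Page faults: 6.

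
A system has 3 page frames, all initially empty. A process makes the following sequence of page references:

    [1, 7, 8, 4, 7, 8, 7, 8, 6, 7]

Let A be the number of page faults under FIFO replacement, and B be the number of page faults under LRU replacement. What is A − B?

Under FIFO: F F F F . . . . F F → 6 faults.
Under LRU: F F F F . . . . F . → 5 faults.
A − B = 6 − 5 = 1.

1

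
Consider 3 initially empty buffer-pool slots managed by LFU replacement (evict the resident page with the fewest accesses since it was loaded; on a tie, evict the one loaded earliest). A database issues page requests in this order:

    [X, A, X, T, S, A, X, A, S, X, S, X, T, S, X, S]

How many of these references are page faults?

6

X → miss, frames (X)
A → miss, frames (X A)
X → hit
T → miss, frames (X A T)
S → miss, evict A, frames (X T S)
A → miss, evict T, frames (X S A)
X → hit
A → hit
S → hit
X → hit
S → hit
X → hit
T → miss, evict A, frames (X S T)
S → hit
X → hit
S → hit
Page faults: 6.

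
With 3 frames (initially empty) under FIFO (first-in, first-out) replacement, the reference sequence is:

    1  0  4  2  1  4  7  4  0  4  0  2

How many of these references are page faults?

1: fault, frames {1}
0: fault, frames {1,0}
4: fault, frames {1,0,4}
2: fault, evict 1, frames {0,4,2}
1: fault, evict 0, frames {4,2,1}
4: hit
7: fault, evict 4, frames {2,1,7}
4: fault, evict 2, frames {1,7,4}
0: fault, evict 1, frames {7,4,0}
4: hit
0: hit
2: fault, evict 7, frames {4,0,2}
Page faults: 9.

9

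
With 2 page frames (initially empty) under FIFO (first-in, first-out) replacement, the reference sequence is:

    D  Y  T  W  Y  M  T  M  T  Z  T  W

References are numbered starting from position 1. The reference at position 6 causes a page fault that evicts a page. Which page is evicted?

W

pos 1: D -> miss, frames (D)
pos 2: Y -> miss, frames (D Y)
pos 3: T -> miss, evict D, frames (Y T)
pos 4: W -> miss, evict Y, frames (T W)
pos 5: Y -> miss, evict T, frames (W Y)
pos 6: M -> miss, evict W, frames (Y M)
At position 6, page W is evicted.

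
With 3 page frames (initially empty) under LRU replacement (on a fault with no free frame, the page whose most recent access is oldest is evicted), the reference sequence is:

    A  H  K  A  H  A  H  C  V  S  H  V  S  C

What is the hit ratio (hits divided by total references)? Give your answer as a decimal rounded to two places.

0.43

A -> miss, frames {A}
H -> miss, frames {A,H}
K -> miss, frames {A,H,K}
A -> hit
H -> hit
A -> hit
H -> hit
C -> miss, evict K, frames {A,H,C}
V -> miss, evict A, frames {H,C,V}
S -> miss, evict H, frames {C,V,S}
H -> miss, evict C, frames {V,S,H}
V -> hit
S -> hit
C -> miss, evict H, frames {V,S,C}
Hits: 6 of 14 references → 6/14 = 0.4286.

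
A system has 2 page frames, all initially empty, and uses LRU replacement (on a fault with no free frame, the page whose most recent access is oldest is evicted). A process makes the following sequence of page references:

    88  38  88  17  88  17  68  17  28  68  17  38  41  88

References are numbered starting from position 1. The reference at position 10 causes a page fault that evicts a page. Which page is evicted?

pos 1: 88: fault, frames [88]
pos 2: 38: fault, frames [88, 38]
pos 3: 88: hit
pos 4: 17: fault, evict 38, frames [88, 17]
pos 5: 88: hit
pos 6: 17: hit
pos 7: 68: fault, evict 88, frames [17, 68]
pos 8: 17: hit
pos 9: 28: fault, evict 68, frames [17, 28]
pos 10: 68: fault, evict 17, frames [28, 68]
At position 10, page 17 is evicted.

17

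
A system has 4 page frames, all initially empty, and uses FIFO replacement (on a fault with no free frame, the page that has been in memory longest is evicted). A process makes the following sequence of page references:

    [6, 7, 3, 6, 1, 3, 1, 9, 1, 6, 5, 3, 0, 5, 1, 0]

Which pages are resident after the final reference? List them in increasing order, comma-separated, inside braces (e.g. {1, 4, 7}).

6 → fault, frames (6)
7 → fault, frames (6 7)
3 → fault, frames (6 7 3)
6 → hit
1 → fault, frames (6 7 3 1)
3 → hit
1 → hit
9 → fault, evict 6, frames (7 3 1 9)
1 → hit
6 → fault, evict 7, frames (3 1 9 6)
5 → fault, evict 3, frames (1 9 6 5)
3 → fault, evict 1, frames (9 6 5 3)
0 → fault, evict 9, frames (6 5 3 0)
5 → hit
1 → fault, evict 6, frames (5 3 0 1)
0 → hit

{0, 1, 3, 5}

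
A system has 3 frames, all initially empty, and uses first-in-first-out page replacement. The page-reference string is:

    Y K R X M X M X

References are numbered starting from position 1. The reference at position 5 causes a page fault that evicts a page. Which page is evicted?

pos 1: Y -> miss, frames {Y}
pos 2: K -> miss, frames {Y,K}
pos 3: R -> miss, frames {Y,K,R}
pos 4: X -> miss, evict Y, frames {K,R,X}
pos 5: M -> miss, evict K, frames {R,X,M}
At position 5, page K is evicted.

K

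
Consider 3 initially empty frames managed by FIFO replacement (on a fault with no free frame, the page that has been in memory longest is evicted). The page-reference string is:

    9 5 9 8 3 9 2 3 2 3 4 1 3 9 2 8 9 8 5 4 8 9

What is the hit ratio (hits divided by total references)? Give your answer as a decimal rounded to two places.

9 -> miss, frames [9]
5 -> miss, frames [9, 5]
9 -> hit
8 -> miss, frames [9, 5, 8]
3 -> miss, evict 9, frames [5, 8, 3]
9 -> miss, evict 5, frames [8, 3, 9]
2 -> miss, evict 8, frames [3, 9, 2]
3 -> hit
2 -> hit
3 -> hit
4 -> miss, evict 3, frames [9, 2, 4]
1 -> miss, evict 9, frames [2, 4, 1]
3 -> miss, evict 2, frames [4, 1, 3]
9 -> miss, evict 4, frames [1, 3, 9]
2 -> miss, evict 1, frames [3, 9, 2]
8 -> miss, evict 3, frames [9, 2, 8]
9 -> hit
8 -> hit
5 -> miss, evict 9, frames [2, 8, 5]
4 -> miss, evict 2, frames [8, 5, 4]
8 -> hit
9 -> miss, evict 8, frames [5, 4, 9]
Hits: 7 of 22 references → 7/22 = 0.3182.

0.32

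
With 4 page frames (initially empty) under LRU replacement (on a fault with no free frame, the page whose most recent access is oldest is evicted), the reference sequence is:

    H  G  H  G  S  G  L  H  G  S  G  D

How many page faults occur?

H: fault, frames [H]
G: fault, frames [H, G]
H: hit
G: hit
S: fault, frames [H, G, S]
G: hit
L: fault, frames [H, S, G, L]
H: hit
G: hit
S: hit
G: hit
D: fault, evict L, frames [H, S, G, D]
Page faults: 5.

5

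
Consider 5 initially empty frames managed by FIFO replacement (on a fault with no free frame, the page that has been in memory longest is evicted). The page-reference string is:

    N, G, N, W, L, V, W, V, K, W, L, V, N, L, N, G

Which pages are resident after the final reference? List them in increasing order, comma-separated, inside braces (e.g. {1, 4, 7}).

{G, K, L, N, V}

N -> fault, frames [N]
G -> fault, frames [N, G]
N -> hit
W -> fault, frames [N, G, W]
L -> fault, frames [N, G, W, L]
V -> fault, frames [N, G, W, L, V]
W -> hit
V -> hit
K -> fault, evict N, frames [G, W, L, V, K]
W -> hit
L -> hit
V -> hit
N -> fault, evict G, frames [W, L, V, K, N]
L -> hit
N -> hit
G -> fault, evict W, frames [L, V, K, N, G]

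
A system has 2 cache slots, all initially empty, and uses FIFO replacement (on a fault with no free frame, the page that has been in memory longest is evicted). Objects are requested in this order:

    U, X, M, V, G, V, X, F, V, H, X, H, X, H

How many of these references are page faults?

U → miss, frames [U]
X → miss, frames [U, X]
M → miss, evict U, frames [X, M]
V → miss, evict X, frames [M, V]
G → miss, evict M, frames [V, G]
V → hit
X → miss, evict V, frames [G, X]
F → miss, evict G, frames [X, F]
V → miss, evict X, frames [F, V]
H → miss, evict F, frames [V, H]
X → miss, evict V, frames [H, X]
H → hit
X → hit
H → hit
Page faults: 10.

10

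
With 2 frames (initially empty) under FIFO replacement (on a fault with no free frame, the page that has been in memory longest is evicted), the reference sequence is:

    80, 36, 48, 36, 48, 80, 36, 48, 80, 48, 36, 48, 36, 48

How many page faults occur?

9

80 -> fault, frames [80]
36 -> fault, frames [80, 36]
48 -> fault, evict 80, frames [36, 48]
36 -> hit
48 -> hit
80 -> fault, evict 36, frames [48, 80]
36 -> fault, evict 48, frames [80, 36]
48 -> fault, evict 80, frames [36, 48]
80 -> fault, evict 36, frames [48, 80]
48 -> hit
36 -> fault, evict 48, frames [80, 36]
48 -> fault, evict 80, frames [36, 48]
36 -> hit
48 -> hit
Page faults: 9.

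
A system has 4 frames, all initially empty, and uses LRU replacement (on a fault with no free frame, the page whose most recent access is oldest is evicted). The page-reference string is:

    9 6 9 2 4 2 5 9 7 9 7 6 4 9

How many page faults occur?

9 -> fault, frames [9]
6 -> fault, frames [9, 6]
9 -> hit
2 -> fault, frames [6, 9, 2]
4 -> fault, frames [6, 9, 2, 4]
2 -> hit
5 -> fault, evict 6, frames [9, 4, 2, 5]
9 -> hit
7 -> fault, evict 4, frames [2, 5, 9, 7]
9 -> hit
7 -> hit
6 -> fault, evict 2, frames [5, 9, 7, 6]
4 -> fault, evict 5, frames [9, 7, 6, 4]
9 -> hit
Page faults: 8.

8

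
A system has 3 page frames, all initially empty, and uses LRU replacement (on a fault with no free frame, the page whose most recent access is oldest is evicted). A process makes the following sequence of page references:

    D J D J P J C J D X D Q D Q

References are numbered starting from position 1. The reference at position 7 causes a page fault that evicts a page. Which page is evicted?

pos 1: D: miss, frames (D)
pos 2: J: miss, frames (D J)
pos 3: D: hit
pos 4: J: hit
pos 5: P: miss, frames (D J P)
pos 6: J: hit
pos 7: C: miss, evict D, frames (P J C)
At position 7, page D is evicted.

D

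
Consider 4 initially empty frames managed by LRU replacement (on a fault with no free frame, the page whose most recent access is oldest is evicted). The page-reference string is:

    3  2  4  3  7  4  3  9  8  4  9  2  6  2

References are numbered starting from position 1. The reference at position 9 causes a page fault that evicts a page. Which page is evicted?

7

pos 1: 3: miss, frames (3)
pos 2: 2: miss, frames (3 2)
pos 3: 4: miss, frames (3 2 4)
pos 4: 3: hit
pos 5: 7: miss, frames (2 4 3 7)
pos 6: 4: hit
pos 7: 3: hit
pos 8: 9: miss, evict 2, frames (7 4 3 9)
pos 9: 8: miss, evict 7, frames (4 3 9 8)
At position 9, page 7 is evicted.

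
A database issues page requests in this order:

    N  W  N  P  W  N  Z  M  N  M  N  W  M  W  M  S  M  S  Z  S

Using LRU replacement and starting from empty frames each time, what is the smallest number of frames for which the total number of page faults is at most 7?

4

f=1: 20 faults
f=2: 12 faults
f=3: 8 faults
f=4: 7 faults
f=5: 6 faults
f=6: 6 faults
Smallest f with faults ≤ 7 is 4.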